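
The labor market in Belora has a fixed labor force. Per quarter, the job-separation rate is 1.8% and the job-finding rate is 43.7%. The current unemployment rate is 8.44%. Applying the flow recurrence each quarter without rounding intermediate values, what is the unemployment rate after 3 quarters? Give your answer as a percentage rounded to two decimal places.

With a fixed labor force, u_{t+1} = u_t + s·(1−u_t) − f·u_t = u_t·(1−s−f) + s.
Here 1−s−f = 0.545 and s = 0.018.
u_1 = 0.084400 × 0.545 + 0.018 = 0.063998.
u_2 = 0.063998 × 0.545 + 0.018 = 0.052879.
u_3 = 0.052879 × 0.545 + 0.018 = 0.046819.

Unemployment rate after three quarters ≈ 4.68%.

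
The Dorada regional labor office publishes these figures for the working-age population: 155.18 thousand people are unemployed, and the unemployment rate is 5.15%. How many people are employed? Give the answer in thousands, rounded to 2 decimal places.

About 2,858.02 thousand are employed.

Labor force = U / u = 155.18 / 0.0515 ≈ 3,013.20 thousand.
Employed = labor force − unemployed = 3,013.20 − 155.18 = 2,858.02 thousand.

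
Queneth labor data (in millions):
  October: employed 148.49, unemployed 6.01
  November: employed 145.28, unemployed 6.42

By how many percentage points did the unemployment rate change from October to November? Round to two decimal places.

The unemployment rate changed by +0.34 percentage points.

October: labor force = 148.49 + 6.01 = 154.50; u = 6.01/154.50 = 3.89%.
November: labor force = 145.28 + 6.42 = 151.70; u = 6.42/151.70 = 4.23%.
Change = 4.23% − 3.89% = +0.34 pp.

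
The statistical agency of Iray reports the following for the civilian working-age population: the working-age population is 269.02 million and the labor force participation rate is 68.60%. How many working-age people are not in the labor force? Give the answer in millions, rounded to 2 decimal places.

Share not in the labor force = 1 − 0.6860 = 0.3140.
Not in labor force = 0.3140 × 269.02 ≈ 84.47 million.

About 84.47 million are not in the labor force.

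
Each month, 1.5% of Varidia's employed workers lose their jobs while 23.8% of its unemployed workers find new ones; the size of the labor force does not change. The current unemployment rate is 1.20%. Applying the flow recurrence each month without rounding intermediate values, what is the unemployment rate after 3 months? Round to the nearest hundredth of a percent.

Unemployment rate after three months ≈ 3.96%.

With a fixed labor force, u_{t+1} = u_t + s·(1−u_t) − f·u_t = u_t·(1−s−f) + s.
Here 1−s−f = 0.747 and s = 0.015.
u_1 = 0.012000 × 0.747 + 0.015 = 0.023964.
u_2 = 0.023964 × 0.747 + 0.015 = 0.032901.
u_3 = 0.032901 × 0.747 + 0.015 = 0.039577.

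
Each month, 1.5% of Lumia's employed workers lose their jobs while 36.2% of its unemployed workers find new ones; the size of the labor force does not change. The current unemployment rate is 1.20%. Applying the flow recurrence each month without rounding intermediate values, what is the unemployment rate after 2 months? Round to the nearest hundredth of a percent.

Unemployment rate after two months ≈ 2.90%.

With a fixed labor force, u_{t+1} = u_t + s·(1−u_t) − f·u_t = u_t·(1−s−f) + s.
Here 1−s−f = 0.623 and s = 0.015.
u_1 = 0.012000 × 0.623 + 0.015 = 0.022476.
u_2 = 0.022476 × 0.623 + 0.015 = 0.029003.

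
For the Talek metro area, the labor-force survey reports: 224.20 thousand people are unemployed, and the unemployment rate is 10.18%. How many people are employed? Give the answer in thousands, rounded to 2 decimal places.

About 1,978.16 thousand are employed.

Labor force = U / u = 224.20 / 0.1018 ≈ 2,202.36 thousand.
Employed = labor force − unemployed = 2,202.36 − 224.20 = 1,978.16 thousand.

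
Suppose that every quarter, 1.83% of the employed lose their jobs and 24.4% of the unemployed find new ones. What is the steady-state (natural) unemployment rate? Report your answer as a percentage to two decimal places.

Steady-state unemployment rate ≈ 6.98%.

At steady state the flows balance: s·E = f·U, so U/(E+U) = s/(s+f).
u* = 1.83 / (1.83 + 24.4) = 1.83 / 26.23 = 6.98%.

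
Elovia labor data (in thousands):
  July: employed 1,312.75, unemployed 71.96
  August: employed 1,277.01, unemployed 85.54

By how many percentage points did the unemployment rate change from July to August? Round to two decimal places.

July: labor force = 1,312.75 + 71.96 = 1,384.71; u = 71.96/1,384.71 = 5.20%.
August: labor force = 1,277.01 + 85.54 = 1,362.55; u = 85.54/1,362.55 = 6.28%.
Change = 6.28% − 5.20% = +1.08 pp.

The unemployment rate changed by +1.08 percentage points.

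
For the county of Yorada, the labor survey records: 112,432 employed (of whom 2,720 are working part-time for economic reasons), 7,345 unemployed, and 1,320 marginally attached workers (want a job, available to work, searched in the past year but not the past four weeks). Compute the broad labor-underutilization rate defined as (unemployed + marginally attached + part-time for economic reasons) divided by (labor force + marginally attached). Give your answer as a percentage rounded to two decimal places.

Labor force = 112,432 + 7,345 = 119,777.
Numerator = 7,345 + 1,320 + 2,720 = 11,385.
Denominator = 119,777 + 1,320 = 121,097.
Broad rate = 11,385 / 121,097 = 9.40%.

Broad underutilization rate ≈ 9.40%.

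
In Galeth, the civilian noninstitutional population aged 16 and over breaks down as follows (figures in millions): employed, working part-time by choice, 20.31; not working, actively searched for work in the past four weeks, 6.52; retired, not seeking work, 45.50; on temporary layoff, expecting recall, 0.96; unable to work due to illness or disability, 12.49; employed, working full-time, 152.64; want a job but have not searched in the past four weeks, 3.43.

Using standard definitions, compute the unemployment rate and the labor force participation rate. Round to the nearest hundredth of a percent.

Unemployment rate ≈ 4.15%; labor force participation rate ≈ 74.60%.

Employed = 20.31 + 152.64 = 172.95 million.
Unemployed = 6.52 + 0.96 = 7.48 million (jobless and actively searching, or on temporary layoff).
Labor force = 172.95 + 7.48 = 180.43 million.
Not in labor force = 45.50 + 12.49 + 3.43 = 61.42 million (those not working and not actively searching are outside the labor force — including those who want a job but have given up searching).
Civilian working-age population = 180.43 + 61.42 = 241.85 million.
Unemployment rate = 7.48 / 180.43 = 4.15%.
Labor force participation rate = 180.43 / 241.85 = 74.60%.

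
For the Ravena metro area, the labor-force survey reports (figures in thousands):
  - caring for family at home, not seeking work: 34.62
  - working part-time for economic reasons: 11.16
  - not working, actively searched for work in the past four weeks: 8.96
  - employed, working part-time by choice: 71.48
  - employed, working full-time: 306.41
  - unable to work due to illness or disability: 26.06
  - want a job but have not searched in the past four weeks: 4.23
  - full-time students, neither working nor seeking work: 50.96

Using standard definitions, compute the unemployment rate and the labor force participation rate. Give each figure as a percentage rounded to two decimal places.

Unemployment rate ≈ 2.25%; labor force participation rate ≈ 77.45%.

Employed = 11.16 + 71.48 + 306.41 = 389.05 thousand (anyone who worked, including part-time for economic reasons, counts as employed).
Unemployed = 8.96 thousand.
Labor force = 389.05 + 8.96 = 398.01 thousand.
Not in labor force = 34.62 + 26.06 + 4.23 + 50.96 = 115.87 thousand (those not working and not actively searching are outside the labor force — including those who want a job but have given up searching).
Civilian working-age population = 398.01 + 115.87 = 513.88 thousand.
Unemployment rate = 8.96 / 398.01 = 2.25%.
Labor force participation rate = 398.01 / 513.88 = 77.45%.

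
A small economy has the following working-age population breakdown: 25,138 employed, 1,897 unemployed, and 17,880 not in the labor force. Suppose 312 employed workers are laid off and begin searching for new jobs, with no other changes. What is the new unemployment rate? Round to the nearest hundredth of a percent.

Initially, labor force = 25,138 + 1,897 = 27,035, so u = 1,897/27,035 = 7.02%.
After the change, employed falls and unemployed rises by 312; labor force unchanged → E = 24,826, U = 2,209, labor force = 27,035.
New unemployment rate = 2,209 / 27,035 = 8.17%.

New unemployment rate ≈ 8.17%.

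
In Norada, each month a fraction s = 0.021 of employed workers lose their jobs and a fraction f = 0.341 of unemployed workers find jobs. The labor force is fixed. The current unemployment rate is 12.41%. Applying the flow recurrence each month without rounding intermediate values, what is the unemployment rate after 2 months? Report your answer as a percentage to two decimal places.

Unemployment rate after two months ≈ 8.49%.

With a fixed labor force, u_{t+1} = u_t + s·(1−u_t) − f·u_t = u_t·(1−s−f) + s.
Here 1−s−f = 0.638 and s = 0.021.
u_1 = 0.124100 × 0.638 + 0.021 = 0.100176.
u_2 = 0.100176 × 0.638 + 0.021 = 0.084912.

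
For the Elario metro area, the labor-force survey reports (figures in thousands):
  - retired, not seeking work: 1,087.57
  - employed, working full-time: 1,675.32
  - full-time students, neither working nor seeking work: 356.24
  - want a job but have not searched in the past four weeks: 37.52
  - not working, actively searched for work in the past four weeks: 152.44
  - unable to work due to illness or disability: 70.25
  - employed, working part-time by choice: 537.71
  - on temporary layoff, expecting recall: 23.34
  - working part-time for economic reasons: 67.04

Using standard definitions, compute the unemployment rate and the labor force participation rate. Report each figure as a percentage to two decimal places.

Unemployment rate ≈ 7.16%; labor force participation rate ≈ 61.28%.

Employed = 1,675.32 + 537.71 + 67.04 = 2,280.07 thousand (anyone who worked, including part-time for economic reasons, counts as employed).
Unemployed = 152.44 + 23.34 = 175.78 thousand (jobless and actively searching, or on temporary layoff).
Labor force = 2,280.07 + 175.78 = 2,455.85 thousand.
Not in labor force = 1,087.57 + 356.24 + 37.52 + 70.25 = 1,551.58 thousand (those not working and not actively searching are outside the labor force — including those who want a job but have given up searching).
Civilian working-age population = 2,455.85 + 1,551.58 = 4,007.43 thousand.
Unemployment rate = 175.78 / 2,455.85 = 7.16%.
Labor force participation rate = 2,455.85 / 4,007.43 = 61.28%.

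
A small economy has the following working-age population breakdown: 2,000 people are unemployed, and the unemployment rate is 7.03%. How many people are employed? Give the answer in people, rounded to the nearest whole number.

About 26,450 are employed.

Labor force = U / u = 2,000 / 0.0703 ≈ 28,450.
Employed = labor force − unemployed = 28,450 − 2,000 = 26,450.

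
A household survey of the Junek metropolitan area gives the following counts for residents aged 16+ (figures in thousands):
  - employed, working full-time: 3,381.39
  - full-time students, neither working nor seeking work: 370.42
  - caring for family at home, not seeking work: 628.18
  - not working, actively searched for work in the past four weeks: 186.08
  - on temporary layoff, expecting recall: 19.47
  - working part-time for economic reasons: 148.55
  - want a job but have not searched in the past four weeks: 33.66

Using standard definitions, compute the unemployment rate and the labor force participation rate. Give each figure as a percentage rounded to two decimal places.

Employed = 3,381.39 + 148.55 = 3,529.94 thousand (anyone who worked, including part-time for economic reasons, counts as employed).
Unemployed = 186.08 + 19.47 = 205.55 thousand (jobless and actively searching, or on temporary layoff).
Labor force = 3,529.94 + 205.55 = 3,735.49 thousand.
Not in labor force = 370.42 + 628.18 + 33.66 = 1,032.26 thousand (those not working and not actively searching are outside the labor force — including those who want a job but have given up searching).
Civilian working-age population = 3,735.49 + 1,032.26 = 4,767.75 thousand.
Unemployment rate = 205.55 / 3,735.49 = 5.50%.
Labor force participation rate = 3,735.49 / 4,767.75 = 78.35%.

Unemployment rate ≈ 5.50%; labor force participation rate ≈ 78.35%.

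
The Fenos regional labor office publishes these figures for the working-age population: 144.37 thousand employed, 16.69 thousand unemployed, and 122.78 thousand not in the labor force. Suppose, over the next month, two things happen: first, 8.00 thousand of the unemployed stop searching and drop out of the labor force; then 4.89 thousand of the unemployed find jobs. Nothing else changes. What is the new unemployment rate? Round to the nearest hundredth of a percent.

Initially, labor force = 144.37 + 16.69 = 161.06 thousand, so u = 16.69/161.06 = 10.36%.
After the first change, unemployed and labor force both fall by 8.00 → E = 144.37, U = 8.69, labor force = 153.06 thousand.
After the second change, unemployed falls and employed rises by 4.89; labor force unchanged → E = 149.26, U = 3.80, labor force = 153.06 thousand.
New unemployment rate = 3.80 / 153.06 = 2.48%.

New unemployment rate ≈ 2.48%.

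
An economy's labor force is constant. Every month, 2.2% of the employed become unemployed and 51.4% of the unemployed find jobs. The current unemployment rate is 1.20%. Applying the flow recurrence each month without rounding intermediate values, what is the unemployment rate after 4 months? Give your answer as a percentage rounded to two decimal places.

With a fixed labor force, u_{t+1} = u_t + s·(1−u_t) − f·u_t = u_t·(1−s−f) + s.
Here 1−s−f = 0.464 and s = 0.022.
u_1 = 0.012000 × 0.464 + 0.022 = 0.027568.
u_2 = 0.027568 × 0.464 + 0.022 = 0.034792.
u_3 = 0.034792 × 0.464 + 0.022 = 0.038143.
u_4 = 0.038143 × 0.464 + 0.022 = 0.039698.

Unemployment rate after four months ≈ 3.97%.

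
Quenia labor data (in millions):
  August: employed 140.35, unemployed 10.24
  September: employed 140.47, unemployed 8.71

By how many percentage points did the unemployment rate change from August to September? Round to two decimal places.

August: labor force = 140.35 + 10.24 = 150.59; u = 10.24/150.59 = 6.80%.
September: labor force = 140.47 + 8.71 = 149.18; u = 8.71/149.18 = 5.84%.
Change = 5.84% − 6.80% = −0.96 pp.

The unemployment rate changed by −0.96 percentage points.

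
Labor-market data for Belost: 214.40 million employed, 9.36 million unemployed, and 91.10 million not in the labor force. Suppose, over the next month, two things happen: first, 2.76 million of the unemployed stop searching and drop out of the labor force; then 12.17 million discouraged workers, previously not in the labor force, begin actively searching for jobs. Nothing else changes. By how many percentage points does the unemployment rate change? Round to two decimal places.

The unemployment rate changes by +3.87 percentage points.

Initially, labor force = 214.40 + 9.36 = 223.76 million, so u = 9.36/223.76 = 4.18%.
After the first change, unemployed and labor force both fall by 2.76 → E = 214.40, U = 6.60, labor force = 221.00 million.
After the second change, unemployed and labor force both rise by 12.17 → E = 214.40, U = 18.77, labor force = 233.17 million.
New unemployment rate = 18.77 / 233.17 = 8.05%.
Change = 8.05% − 4.18% = +3.87 percentage points.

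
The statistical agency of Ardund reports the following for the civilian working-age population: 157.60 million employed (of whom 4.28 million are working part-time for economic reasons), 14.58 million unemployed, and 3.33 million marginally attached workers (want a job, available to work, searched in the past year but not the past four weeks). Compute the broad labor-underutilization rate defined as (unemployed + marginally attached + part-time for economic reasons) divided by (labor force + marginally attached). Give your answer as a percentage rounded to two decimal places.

Labor force = 157.60 + 14.58 = 172.18 million.
Numerator = 14.58 + 3.33 + 4.28 = 22.19 million.
Denominator = 172.18 + 3.33 = 175.51 million.
Broad rate = 22.19 / 175.51 = 12.64%.

Broad underutilization rate ≈ 12.64%.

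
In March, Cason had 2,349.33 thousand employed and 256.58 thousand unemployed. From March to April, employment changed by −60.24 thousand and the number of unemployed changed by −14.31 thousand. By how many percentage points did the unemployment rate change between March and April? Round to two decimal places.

March: labor force = 2,349.33 + 256.58 = 2,605.91; u = 256.58/2,605.91 = 9.85%.
April: labor force = 2,289.09 + 242.27 = 2,531.36; u = 242.27/2,531.36 = 9.57%.
Change = 9.57% − 9.85% = −0.28 pp.

The unemployment rate changed by −0.28 percentage points.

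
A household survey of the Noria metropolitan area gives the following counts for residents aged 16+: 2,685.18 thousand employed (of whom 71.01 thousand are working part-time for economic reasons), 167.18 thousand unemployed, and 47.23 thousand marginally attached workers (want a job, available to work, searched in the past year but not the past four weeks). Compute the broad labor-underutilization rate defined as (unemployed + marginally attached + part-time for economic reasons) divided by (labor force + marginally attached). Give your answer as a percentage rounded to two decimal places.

Broad underutilization rate ≈ 9.84%.

Labor force = 2,685.18 + 167.18 = 2,852.36 thousand.
Numerator = 167.18 + 47.23 + 71.01 = 285.42 thousand.
Denominator = 2,852.36 + 47.23 = 2,899.59 thousand.
Broad rate = 285.42 / 2,899.59 = 9.84%.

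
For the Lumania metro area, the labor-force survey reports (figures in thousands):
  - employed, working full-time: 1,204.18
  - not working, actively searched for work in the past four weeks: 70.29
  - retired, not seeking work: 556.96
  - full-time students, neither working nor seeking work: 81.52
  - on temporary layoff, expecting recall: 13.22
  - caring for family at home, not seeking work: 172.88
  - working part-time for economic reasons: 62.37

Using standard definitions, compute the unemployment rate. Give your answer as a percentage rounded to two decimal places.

Unemployment rate ≈ 6.19%.

Employed = 1,204.18 + 62.37 = 1,266.55 thousand (anyone who worked, including part-time for economic reasons, counts as employed).
Unemployed = 70.29 + 13.22 = 83.51 thousand (jobless and actively searching, or on temporary layoff).
Labor force = 1,266.55 + 83.51 = 1,350.06 thousand.
Unemployment rate = 83.51 / 1,350.06 = 6.19%.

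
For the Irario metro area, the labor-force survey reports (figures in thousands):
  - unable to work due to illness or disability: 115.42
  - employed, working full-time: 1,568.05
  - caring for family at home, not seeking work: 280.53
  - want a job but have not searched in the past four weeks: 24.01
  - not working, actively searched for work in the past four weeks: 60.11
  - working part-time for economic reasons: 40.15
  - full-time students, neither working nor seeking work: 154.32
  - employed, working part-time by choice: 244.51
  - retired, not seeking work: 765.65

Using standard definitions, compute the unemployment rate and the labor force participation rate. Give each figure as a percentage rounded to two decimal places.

Employed = 1,568.05 + 40.15 + 244.51 = 1,852.71 thousand (anyone who worked, including part-time for economic reasons, counts as employed).
Unemployed = 60.11 thousand.
Labor force = 1,852.71 + 60.11 = 1,912.82 thousand.
Not in labor force = 115.42 + 280.53 + 24.01 + 154.32 + 765.65 = 1,339.93 thousand (those not working and not actively searching are outside the labor force — including those who want a job but have given up searching).
Civilian working-age population = 1,912.82 + 1,339.93 = 3,252.75 thousand.
Unemployment rate = 60.11 / 1,912.82 = 3.14%.
Labor force participation rate = 1,912.82 / 3,252.75 = 58.81%.

Unemployment rate ≈ 3.14%; labor force participation rate ≈ 58.81%.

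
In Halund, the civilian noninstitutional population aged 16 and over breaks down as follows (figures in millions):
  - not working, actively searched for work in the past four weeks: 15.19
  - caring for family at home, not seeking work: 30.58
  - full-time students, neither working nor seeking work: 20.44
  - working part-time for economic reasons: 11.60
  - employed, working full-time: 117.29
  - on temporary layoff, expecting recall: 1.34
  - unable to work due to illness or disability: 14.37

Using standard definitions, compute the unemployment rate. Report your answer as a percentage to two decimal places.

Employed = 11.60 + 117.29 = 128.89 million (anyone who worked, including part-time for economic reasons, counts as employed).
Unemployed = 15.19 + 1.34 = 16.53 million (jobless and actively searching, or on temporary layoff).
Labor force = 128.89 + 16.53 = 145.42 million.
Unemployment rate = 16.53 / 145.42 = 11.37%.

Unemployment rate ≈ 11.37%.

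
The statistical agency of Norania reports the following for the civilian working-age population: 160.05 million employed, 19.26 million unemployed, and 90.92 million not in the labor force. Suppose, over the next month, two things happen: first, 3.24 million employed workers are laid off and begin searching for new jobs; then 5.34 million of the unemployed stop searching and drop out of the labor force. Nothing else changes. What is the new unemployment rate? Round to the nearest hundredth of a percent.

New unemployment rate ≈ 9.86%.

Initially, labor force = 160.05 + 19.26 = 179.31 million, so u = 19.26/179.31 = 10.74%.
After the first change, employed falls and unemployed rises by 3.24; labor force unchanged → E = 156.81, U = 22.50, labor force = 179.31 million.
After the second change, unemployed and labor force both fall by 5.34 → E = 156.81, U = 17.16, labor force = 173.97 million.
New unemployment rate = 17.16 / 173.97 = 9.86%.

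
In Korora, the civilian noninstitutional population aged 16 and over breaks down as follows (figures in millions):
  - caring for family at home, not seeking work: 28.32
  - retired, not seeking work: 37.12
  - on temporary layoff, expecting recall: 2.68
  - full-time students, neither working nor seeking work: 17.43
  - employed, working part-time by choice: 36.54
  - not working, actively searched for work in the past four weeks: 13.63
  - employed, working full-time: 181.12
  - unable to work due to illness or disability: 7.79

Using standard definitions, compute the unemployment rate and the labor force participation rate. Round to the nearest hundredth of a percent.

Unemployment rate ≈ 6.97%; labor force participation rate ≈ 72.07%.

Employed = 36.54 + 181.12 = 217.66 million.
Unemployed = 2.68 + 13.63 = 16.31 million (jobless and actively searching, or on temporary layoff).
Labor force = 217.66 + 16.31 = 233.97 million.
Not in labor force = 28.32 + 37.12 + 17.43 + 7.79 = 90.66 million (those not working and not actively searching are outside the labor force).
Civilian working-age population = 233.97 + 90.66 = 324.63 million.
Unemployment rate = 16.31 / 233.97 = 6.97%.
Labor force participation rate = 233.97 / 324.63 = 72.07%.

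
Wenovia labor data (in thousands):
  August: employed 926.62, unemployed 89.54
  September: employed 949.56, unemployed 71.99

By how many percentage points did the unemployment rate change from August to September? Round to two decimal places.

The unemployment rate changed by −1.76 percentage points.

August: labor force = 926.62 + 89.54 = 1,016.16; u = 89.54/1,016.16 = 8.81%.
September: labor force = 949.56 + 71.99 = 1,021.55; u = 71.99/1,021.55 = 7.05%.
Change = 7.05% − 8.81% = −1.76 pp.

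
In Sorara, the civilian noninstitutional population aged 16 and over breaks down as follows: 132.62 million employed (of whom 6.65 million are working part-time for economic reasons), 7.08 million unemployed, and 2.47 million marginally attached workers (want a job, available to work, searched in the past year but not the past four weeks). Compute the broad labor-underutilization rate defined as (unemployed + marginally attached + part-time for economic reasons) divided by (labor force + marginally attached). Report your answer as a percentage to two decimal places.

Labor force = 132.62 + 7.08 = 139.70 million.
Numerator = 7.08 + 2.47 + 6.65 = 16.20 million.
Denominator = 139.70 + 2.47 = 142.17 million.
Broad rate = 16.20 / 142.17 = 11.39%.

Broad underutilization rate ≈ 11.39%.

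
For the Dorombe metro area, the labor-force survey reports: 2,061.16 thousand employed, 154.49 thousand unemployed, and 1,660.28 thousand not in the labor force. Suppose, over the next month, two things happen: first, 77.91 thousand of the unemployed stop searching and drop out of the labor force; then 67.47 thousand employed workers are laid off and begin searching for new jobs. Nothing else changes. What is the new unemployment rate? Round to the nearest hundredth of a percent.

New unemployment rate ≈ 6.74%.

Initially, labor force = 2,061.16 + 154.49 = 2,215.65 thousand, so u = 154.49/2,215.65 = 6.97%.
After the first change, unemployed and labor force both fall by 77.91 → E = 2,061.16, U = 76.58, labor force = 2,137.74 thousand.
After the second change, employed falls and unemployed rises by 67.47; labor force unchanged → E = 1,993.69, U = 144.05, labor force = 2,137.74 thousand.
New unemployment rate = 144.05 / 2,137.74 = 6.74%.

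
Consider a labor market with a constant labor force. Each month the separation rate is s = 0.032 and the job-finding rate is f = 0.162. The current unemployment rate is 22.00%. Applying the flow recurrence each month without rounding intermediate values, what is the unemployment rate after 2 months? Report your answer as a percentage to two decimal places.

Unemployment rate after two months ≈ 20.07%.

With a fixed labor force, u_{t+1} = u_t + s·(1−u_t) − f·u_t = u_t·(1−s−f) + s.
Here 1−s−f = 0.806 and s = 0.032.
u_1 = 0.220000 × 0.806 + 0.032 = 0.209320.
u_2 = 0.209320 × 0.806 + 0.032 = 0.200712.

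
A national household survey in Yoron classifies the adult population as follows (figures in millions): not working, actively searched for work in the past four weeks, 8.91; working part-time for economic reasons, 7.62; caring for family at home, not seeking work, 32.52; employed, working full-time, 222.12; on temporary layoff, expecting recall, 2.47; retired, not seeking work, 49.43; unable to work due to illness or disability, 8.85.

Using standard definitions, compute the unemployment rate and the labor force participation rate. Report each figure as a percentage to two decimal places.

Unemployment rate ≈ 4.72%; labor force participation rate ≈ 72.64%.

Employed = 7.62 + 222.12 = 229.74 million (anyone who worked, including part-time for economic reasons, counts as employed).
Unemployed = 8.91 + 2.47 = 11.38 million (jobless and actively searching, or on temporary layoff).
Labor force = 229.74 + 11.38 = 241.12 million.
Not in labor force = 32.52 + 49.43 + 8.85 = 90.80 million (those not working and not actively searching are outside the labor force).
Civilian working-age population = 241.12 + 90.80 = 331.92 million.
Unemployment rate = 11.38 / 241.12 = 4.72%.
Labor force participation rate = 241.12 / 331.92 = 72.64%.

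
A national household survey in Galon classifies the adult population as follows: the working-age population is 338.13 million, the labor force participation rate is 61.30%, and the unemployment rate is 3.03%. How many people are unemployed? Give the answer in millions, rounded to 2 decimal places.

Labor force = 0.6130 × 338.13 = 207.27 million.
Unemployed = 0.0303 × 207.27 ≈ 6.28 million.

About 6.28 million are unemployed.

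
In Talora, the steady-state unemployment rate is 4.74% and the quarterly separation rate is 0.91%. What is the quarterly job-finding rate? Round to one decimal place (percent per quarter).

From u* = s/(s+f): f = s·(1−u)/u.
f = 0.91 × (1 − 0.0474) / 0.0474 = 0.8669 / 0.0474 ≈ 18.3% per quarter.

Job-finding rate ≈ 18.3% per quarter.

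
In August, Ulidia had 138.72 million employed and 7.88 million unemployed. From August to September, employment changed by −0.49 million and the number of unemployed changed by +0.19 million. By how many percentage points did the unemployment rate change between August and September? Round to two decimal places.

August: labor force = 138.72 + 7.88 = 146.60; u = 7.88/146.60 = 5.38%.
September: labor force = 138.23 + 8.07 = 146.30; u = 8.07/146.30 = 5.52%.
Change = 5.52% − 5.38% = +0.14 pp.

The unemployment rate changed by +0.14 percentage points.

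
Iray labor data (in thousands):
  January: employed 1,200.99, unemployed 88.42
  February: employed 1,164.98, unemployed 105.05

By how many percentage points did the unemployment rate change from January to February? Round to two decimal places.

January: labor force = 1,200.99 + 88.42 = 1,289.41; u = 88.42/1,289.41 = 6.86%.
February: labor force = 1,164.98 + 105.05 = 1,270.03; u = 105.05/1,270.03 = 8.27%.
Change = 8.27% − 6.86% = +1.41 pp.

The unemployment rate changed by +1.41 percentage points.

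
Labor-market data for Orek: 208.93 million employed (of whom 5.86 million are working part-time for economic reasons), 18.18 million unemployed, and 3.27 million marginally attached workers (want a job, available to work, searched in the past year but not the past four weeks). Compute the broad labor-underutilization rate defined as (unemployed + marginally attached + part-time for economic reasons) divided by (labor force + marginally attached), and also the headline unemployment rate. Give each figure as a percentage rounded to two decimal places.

Broad underutilization rate ≈ 11.85%; headline unemployment rate ≈ 8.00%.

Labor force = 208.93 + 18.18 = 227.11 million.
Numerator = 18.18 + 3.27 + 5.86 = 27.31 million.
Denominator = 227.11 + 3.27 = 230.38 million.
Broad rate = 27.31 / 230.38 = 11.85%.
Headline unemployment rate = 18.18 / 227.11 = 8.00%.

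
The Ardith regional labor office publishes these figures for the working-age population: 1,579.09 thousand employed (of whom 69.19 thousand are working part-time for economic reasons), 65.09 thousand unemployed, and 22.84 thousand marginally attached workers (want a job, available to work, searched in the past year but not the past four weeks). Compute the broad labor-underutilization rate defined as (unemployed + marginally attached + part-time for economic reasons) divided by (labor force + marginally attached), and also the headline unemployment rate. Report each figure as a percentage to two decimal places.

Labor force = 1,579.09 + 65.09 = 1,644.18 thousand.
Numerator = 65.09 + 22.84 + 69.19 = 157.12 thousand.
Denominator = 1,644.18 + 22.84 = 1,667.02 thousand.
Broad rate = 157.12 / 1,667.02 = 9.43%.
Headline unemployment rate = 65.09 / 1,644.18 = 3.96%.

Broad underutilization rate ≈ 9.43%; headline unemployment rate ≈ 3.96%.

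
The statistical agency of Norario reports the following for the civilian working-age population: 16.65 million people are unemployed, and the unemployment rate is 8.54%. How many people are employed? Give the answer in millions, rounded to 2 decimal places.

Labor force = U / u = 16.65 / 0.0854 ≈ 194.96 million.
Employed = labor force − unemployed = 194.96 − 16.65 = 178.31 million.

About 178.31 million are employed.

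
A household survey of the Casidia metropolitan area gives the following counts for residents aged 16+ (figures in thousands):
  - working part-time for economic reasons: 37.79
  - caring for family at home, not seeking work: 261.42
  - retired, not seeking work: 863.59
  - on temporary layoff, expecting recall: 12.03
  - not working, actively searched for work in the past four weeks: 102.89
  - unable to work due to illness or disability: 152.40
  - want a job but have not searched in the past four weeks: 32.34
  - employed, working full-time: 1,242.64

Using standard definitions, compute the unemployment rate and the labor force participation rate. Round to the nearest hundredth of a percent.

Unemployment rate ≈ 8.24%; labor force participation rate ≈ 51.58%.

Employed = 37.79 + 1,242.64 = 1,280.43 thousand (anyone who worked, including part-time for economic reasons, counts as employed).
Unemployed = 12.03 + 102.89 = 114.92 thousand (jobless and actively searching, or on temporary layoff).
Labor force = 1,280.43 + 114.92 = 1,395.35 thousand.
Not in labor force = 261.42 + 863.59 + 152.40 + 32.34 = 1,309.75 thousand (those not working and not actively searching are outside the labor force — including those who want a job but have given up searching).
Civilian working-age population = 1,395.35 + 1,309.75 = 2,705.10 thousand.
Unemployment rate = 114.92 / 1,395.35 = 8.24%.
Labor force participation rate = 1,395.35 / 2,705.10 = 51.58%.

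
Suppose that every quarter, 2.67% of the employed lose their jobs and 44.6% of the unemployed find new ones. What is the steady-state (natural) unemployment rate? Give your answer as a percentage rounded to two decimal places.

Steady-state unemployment rate ≈ 5.65%.

At steady state the flows balance: s·E = f·U, so U/(E+U) = s/(s+f).
u* = 2.67 / (2.67 + 44.6) = 2.67 / 47.27 = 5.65%.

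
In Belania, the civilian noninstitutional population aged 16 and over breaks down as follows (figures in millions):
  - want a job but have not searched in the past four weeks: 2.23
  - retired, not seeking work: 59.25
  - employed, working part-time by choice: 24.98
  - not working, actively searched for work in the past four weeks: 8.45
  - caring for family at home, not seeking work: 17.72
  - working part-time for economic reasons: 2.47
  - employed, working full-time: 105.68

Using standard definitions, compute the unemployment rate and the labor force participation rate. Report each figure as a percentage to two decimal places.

Employed = 24.98 + 2.47 + 105.68 = 133.13 million (anyone who worked, including part-time for economic reasons, counts as employed).
Unemployed = 8.45 million.
Labor force = 133.13 + 8.45 = 141.58 million.
Not in labor force = 2.23 + 59.25 + 17.72 = 79.20 million (those not working and not actively searching are outside the labor force — including those who want a job but have given up searching).
Civilian working-age population = 141.58 + 79.20 = 220.78 million.
Unemployment rate = 8.45 / 141.58 = 5.97%.
Labor force participation rate = 141.58 / 220.78 = 64.13%.

Unemployment rate ≈ 5.97%; labor force participation rate ≈ 64.13%.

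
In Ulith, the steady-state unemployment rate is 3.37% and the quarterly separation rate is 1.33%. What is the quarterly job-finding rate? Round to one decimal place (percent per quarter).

From u* = s/(s+f): f = s·(1−u)/u.
f = 1.33 × (1 − 0.0337) / 0.0337 = 1.2852 / 0.0337 ≈ 38.1% per quarter.

Job-finding rate ≈ 38.1% per quarter.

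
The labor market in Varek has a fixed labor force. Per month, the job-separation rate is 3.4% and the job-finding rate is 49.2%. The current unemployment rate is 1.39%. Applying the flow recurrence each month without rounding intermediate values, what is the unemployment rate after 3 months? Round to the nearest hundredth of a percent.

With a fixed labor force, u_{t+1} = u_t + s·(1−u_t) − f·u_t = u_t·(1−s−f) + s.
Here 1−s−f = 0.474 and s = 0.034.
u_1 = 0.013900 × 0.474 + 0.034 = 0.040589.
u_2 = 0.040589 × 0.474 + 0.034 = 0.053239.
u_3 = 0.053239 × 0.474 + 0.034 = 0.059235.

Unemployment rate after three months ≈ 5.92%.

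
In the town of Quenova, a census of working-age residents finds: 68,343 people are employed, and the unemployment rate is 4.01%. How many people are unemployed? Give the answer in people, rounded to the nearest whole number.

About 2,855 are unemployed.

Let U be the number unemployed. The labor force is E + U, and U/(E+U) = 0.0401.
So U = 0.0401 × 68,343 / (1 − 0.0401) = 2740.55 / 0.9599 ≈ 2,855.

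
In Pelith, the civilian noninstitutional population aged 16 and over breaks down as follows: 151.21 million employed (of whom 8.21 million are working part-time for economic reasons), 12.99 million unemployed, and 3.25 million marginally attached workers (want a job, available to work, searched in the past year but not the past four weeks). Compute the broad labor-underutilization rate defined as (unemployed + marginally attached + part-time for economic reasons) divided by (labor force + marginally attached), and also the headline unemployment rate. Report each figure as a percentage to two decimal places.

Broad underutilization rate ≈ 14.60%; headline unemployment rate ≈ 7.91%.

Labor force = 151.21 + 12.99 = 164.20 million.
Numerator = 12.99 + 3.25 + 8.21 = 24.45 million.
Denominator = 164.20 + 3.25 = 167.45 million.
Broad rate = 24.45 / 167.45 = 14.60%.
Headline unemployment rate = 12.99 / 164.20 = 7.91%.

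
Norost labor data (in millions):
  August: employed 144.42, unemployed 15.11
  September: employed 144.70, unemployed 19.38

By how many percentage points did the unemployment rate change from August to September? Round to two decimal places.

August: labor force = 144.42 + 15.11 = 159.53; u = 15.11/159.53 = 9.47%.
September: labor force = 144.70 + 19.38 = 164.08; u = 19.38/164.08 = 11.81%.
Change = 11.81% − 9.47% = +2.34 pp.

The unemployment rate changed by +2.34 percentage points.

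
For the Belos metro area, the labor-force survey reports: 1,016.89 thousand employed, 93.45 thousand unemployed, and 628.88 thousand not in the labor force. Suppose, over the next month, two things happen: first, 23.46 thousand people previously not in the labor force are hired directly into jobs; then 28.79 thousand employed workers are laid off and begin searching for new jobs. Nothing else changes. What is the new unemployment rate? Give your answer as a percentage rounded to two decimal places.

Initially, labor force = 1,016.89 + 93.45 = 1,110.34 thousand, so u = 93.45/1,110.34 = 8.42%.
After the first change, employed and labor force both rise by 23.46; unemployed unchanged → E = 1,040.35, U = 93.45, labor force = 1,133.80 thousand.
After the second change, employed falls and unemployed rises by 28.79; labor force unchanged → E = 1,011.56, U = 122.24, labor force = 1,133.80 thousand.
New unemployment rate = 122.24 / 1,133.80 = 10.78%.

New unemployment rate ≈ 10.78%.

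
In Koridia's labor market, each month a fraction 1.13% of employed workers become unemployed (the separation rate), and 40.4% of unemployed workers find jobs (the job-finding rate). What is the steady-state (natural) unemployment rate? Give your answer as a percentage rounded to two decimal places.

At steady state the flows balance: s·E = f·U, so U/(E+U) = s/(s+f).
u* = 1.13 / (1.13 + 40.4) = 1.13 / 41.53 = 2.72%.

Steady-state unemployment rate ≈ 2.72%.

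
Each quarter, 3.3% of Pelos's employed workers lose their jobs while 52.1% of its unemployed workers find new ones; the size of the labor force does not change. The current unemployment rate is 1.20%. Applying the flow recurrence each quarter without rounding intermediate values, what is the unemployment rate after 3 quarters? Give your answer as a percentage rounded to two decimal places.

With a fixed labor force, u_{t+1} = u_t + s·(1−u_t) − f·u_t = u_t·(1−s−f) + s.
Here 1−s−f = 0.446 and s = 0.033.
u_1 = 0.012000 × 0.446 + 0.033 = 0.038352.
u_2 = 0.038352 × 0.446 + 0.033 = 0.050105.
u_3 = 0.050105 × 0.446 + 0.033 = 0.055347.

Unemployment rate after three quarters ≈ 5.53%.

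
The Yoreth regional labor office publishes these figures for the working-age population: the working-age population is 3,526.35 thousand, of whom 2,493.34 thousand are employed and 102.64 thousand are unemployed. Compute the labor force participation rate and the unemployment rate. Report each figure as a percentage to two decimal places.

Labor force participation rate ≈ 73.62%; unemployment rate ≈ 3.95%.

Labor force = employed + unemployed = 2,493.34 + 102.64 = 2,595.98 thousand.
Unemployment rate = 102.64 / 2,595.98 = 3.95%.
Labor force participation rate = 2,595.98 / 3,526.35 = 73.62%.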